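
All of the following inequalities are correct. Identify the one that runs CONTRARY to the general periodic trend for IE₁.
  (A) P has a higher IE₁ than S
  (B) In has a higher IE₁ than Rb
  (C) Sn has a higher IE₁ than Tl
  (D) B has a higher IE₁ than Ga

The general trend: IE₁ increases across a period and decreases down a group.
(A) P (period 3, group 15) vs S (period 3, group 16): the stated order contradicts the simple trend.
(B) In (period 5, group 13) vs Rb (period 5, group 1): the stated order agrees with the simple trend.
(C) Sn (period 5, group 14) vs Tl (period 6, group 13): the stated order agrees with the simple trend.
(D) B (period 2, group 13) vs Ga (period 4, group 13): the stated order agrees with the simple trend.
The exception is (A): S (3p⁴) ionizes more easily than half-filled P (3p³) because the paired 3p electron in S is pushed out by e⁻–e⁻ repulsion.

(A)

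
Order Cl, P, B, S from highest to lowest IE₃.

Consider each +2 ion: Cl²⁺ still has 5 valence electrons; P²⁺ still has 3 valence electrons; B²⁺ still has 1 valence electron; S²⁺ still has 4 valence electrons.
All are still removing valence electrons, so compare the +2 ions as you would atoms: IE_3 generally rises across a period (higher Z_eff) and falls down a group (larger shell), subject to the usual subshell exceptions.
Valence configurations: Cl²⁺ [Ne]3s²3p³, P²⁺ [Ne]3s²3p¹, B²⁺ [He]2s¹, S²⁺ [Ne]3s²3p².
The numbers (kJ/mol): Cl 3822, P 2914, B 3660, S 3357.
So the third ionization energies run P < S < B < Cl.

Cl > B > S > P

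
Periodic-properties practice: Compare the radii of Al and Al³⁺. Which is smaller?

Al³⁺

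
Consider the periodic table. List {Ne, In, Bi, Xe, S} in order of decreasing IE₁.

Ne > Xe > S > Bi > In

Across a period the outer electron is held more tightly (higher IE₁); down a group it sits in a higher shell, more shielded, and comes off more easily.
Here both period and group differ, so the two effects have to be weighed against each other.
Bi > In: period and group pull opposite ways; the across-period shift dominates (703 vs 558 kJ/mol).
S > Bi: both effects reinforce here, so S is clearly the higher of the two.
Xe > S: the two effects oppose for this pair; the across-period effect wins (1170 vs 1000 kJ/mol).
Ne > Xe: Ne sits above Xe in group 18, so the down-group effect alone puts Ne higher.
Tabulated first ionization energy (kJ/mol): Ne 2081, S 1000, In 558, Xe 1170, Bi 703.
So from highest to lowest: Ne > Xe > S > Bi > In.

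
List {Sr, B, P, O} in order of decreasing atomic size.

Sr > P > B > O

B is in period 2, group 13; O is in period 2, group 16; P is in period 3, group 15; Sr is in period 5, group 2.
Across a period the added protons contract the valence shell; down a group each new principal shell makes the atom larger.
These span different periods and groups, so the two trends combine.
B > O: B lies to the left of O in period 2, so the across-period effect alone puts B larger.
P > B: the two effects oppose for this pair; the down-group effect wins (111 vs 85 pm).
Sr > P: both effects reinforce here, so Sr is clearly the larger of the two.
Approximate values (pm): B 85, O 63, P 111, Sr 185.
So from largest to smallest: Sr > P > B > O.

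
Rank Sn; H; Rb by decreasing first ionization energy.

First ionization energy rises across a period (greater Z_eff holds electrons more tightly) and falls down a group (valence electrons are farther from the nucleus).
Neither a single period nor a single group — weigh both effects.
Sn > Rb: both are in period 5; the period trend gives Sn the larger value.
H > Sn: period and group pull opposite ways; the down-group shift dominates (1312 vs 709 kJ/mol).
Tabulated first ionization energy (kJ/mol): H 1312, Rb 403, Sn 709.
So from highest to lowest: H > Sn > Rb.

H > Sn > Rb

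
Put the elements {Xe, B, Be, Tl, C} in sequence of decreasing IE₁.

Xe > C > Be > B > Tl

First ionization energy rises across a period (greater Z_eff holds electrons more tightly) and falls down a group (valence electrons are farther from the nucleus).
Here both period and group differ, so the two effects have to be weighed against each other.
B > Tl: B sits above Tl in group 13, so the down-group effect alone puts B higher.
Be > B: this pair runs against the simple trend — see the exception note.
C > Be: C lies to the right of Be in period 2, so the across-period effect alone puts C higher.
Xe > C: the two effects oppose for this pair; the across-period effect wins (1170 vs 1086 kJ/mol).
Note the exception: Be has a higher first ionization energy than B, contrary to the simple trend — removing B's lone 2p electron is easier than breaking Be's filled 2s².
For reference (kJ/mol): Be 900, B 801, C 1086, Xe 1170, Tl 589.
So from highest to lowest: Xe > C > Be > B > Tl.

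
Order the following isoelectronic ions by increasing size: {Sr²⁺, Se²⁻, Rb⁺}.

All of these have 36 electrons, so size is governed by nuclear charge alone: the more protons, the stronger the pull on the same electron cloud, and the smaller the ion.
Nuclear charges: Sr²⁺ (Z=38), Rb⁺ (Z=37), Se²⁻ (Z=34).
Smallest to largest: Sr²⁺ < Rb⁺ < Se²⁻.

Sr²⁺ < Rb⁺ < Se²⁻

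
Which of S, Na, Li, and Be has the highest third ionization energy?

Be

The third ionization energy removes an electron from the +2 ion. For each element: S²⁺ still has 4 valence electrons; Na²⁺ is already 1 electron into the core; Li²⁺ is already 1 electron into the core; Be²⁺ is the bare [He] core.
Breaking into a closed-shell core is much more expensive than removing a leftover valence electron — Na, Li and Be have the largest IE_3 here.
The numbers (kJ/mol): S 3357, Na 6910, Li 11815, Be 14849.
Putting it together, IE_3: S < Na < Li < Be.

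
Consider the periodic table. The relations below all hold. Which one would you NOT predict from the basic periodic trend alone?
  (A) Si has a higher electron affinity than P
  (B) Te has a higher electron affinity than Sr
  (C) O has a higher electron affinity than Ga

The general trend: electron affinity increases across a period and decreases down a group.
(A) Si (period 3, group 14) vs P (period 3, group 15): the stated order contradicts the simple trend.
(B) Te (period 5, group 16) vs Sr (period 5, group 2): the stated order agrees with the simple trend.
(C) O (period 2, group 16) vs Ga (period 4, group 13): the stated order agrees with the simple trend.
The exception is (A): adding an electron to P's half-filled 3p³ is unfavourable, so Si (3p²) has the more exothermic EA.

(A)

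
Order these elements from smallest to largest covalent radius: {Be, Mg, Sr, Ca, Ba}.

Be < Mg < Ca < Sr < Ba

Radius decreases left→right (rising Z_eff, same n) and increases top→bottom (higher n).
All are in group 2, so atomic radius increases down the group.
So from smallest to largest: Be < Mg < Ca < Sr < Ba.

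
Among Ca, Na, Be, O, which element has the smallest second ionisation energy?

Ca

IE_2 is the cost of taking one more electron from the +1 cation: Ca⁺ still has 1 valence electron; Na⁺ is the bare [Ne] core; Be⁺ still has 1 valence electron; O⁺ still has 5 valence electrons.
Pulling an electron out of a noble-gas core costs far more than removing a remaining valence electron, so Na sits at the high end of IE_2.
Valence configurations: Ca⁺ [Ar]4s¹, Be⁺ [He]2s¹, O⁺ [He]2s²2p³.
The numbers (kJ/mol): Ca 1145, Na 4562, Be 1757, O 3388.
Hence IE_2: Ca < Be < O < Na.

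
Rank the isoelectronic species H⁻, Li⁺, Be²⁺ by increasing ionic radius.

All of these have 2 electrons, so size is governed by nuclear charge alone: the more protons, the stronger the pull on the same electron cloud, and the smaller the ion.
Nuclear charges: Be²⁺ (Z=4), Li⁺ (Z=3), H⁻ (Z=1).
Smallest to largest: Be²⁺ < Li⁺ < H⁻.

Be²⁺, Li⁺, H⁻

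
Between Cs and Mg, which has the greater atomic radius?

Cs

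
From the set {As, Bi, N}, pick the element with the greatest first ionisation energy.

N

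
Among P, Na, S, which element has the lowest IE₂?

P

Consider each +1 ion: P⁺ still has 4 valence electrons; Na⁺ is the bare [Ne] core; S⁺ still has 5 valence electrons.
Pulling an electron out of a noble-gas core costs far more than removing a remaining valence electron, so Na sits at the high end of IE_2.
Valence configurations: P⁺ [Ne]3s²3p², S⁺ [Ne]3s²3p³.
Tabulated IE_2 (kJ/mol): P 1907, Na 4562, S 2252.
So the second ionization energies run P < S < Na.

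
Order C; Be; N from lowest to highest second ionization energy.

Be < C < N

The second ionization energy removes an electron from the +1 ion. For each element: C⁺ still has 3 valence electrons; Be⁺ still has 1 valence electron; N⁺ still has 4 valence electrons.
All are still removing valence electrons, so compare the +1 ions as you would atoms: IE_2 generally rises across a period (higher Z_eff) and falls down a group (larger shell), subject to the usual subshell exceptions.
Valence configurations: C⁺ [He]2s²2p¹, Be⁺ [He]2s¹, N⁺ [He]2s²2p².
Tabulated IE_2 (kJ/mol): C 2353, Be 1757, N 2856.
Putting it together, IE_2: Be < C < N.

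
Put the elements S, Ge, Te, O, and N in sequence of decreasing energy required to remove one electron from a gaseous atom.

N is in period 2, group 15; O is in period 2, group 16; S is in period 3, group 16; Ge is in period 4, group 14; Te is in period 5, group 16.
IE₁ increases left→right with effective nuclear charge and decreases top→bottom as the valence shell moves farther out.
Neither a single period nor a single group — weigh both effects.
Te > Ge: the two effects oppose for this pair; the across-period effect wins (869 vs 762 kJ/mol).
S > Te: they share group 16; the group trend gives S the larger value.
O > S: they share group 16; the group trend gives O the larger value.
N > O: this pair runs against the simple trend — see the exception note.
Note the exception: N has a higher first ionization energy than O, contrary to the simple trend — pairing an electron in O's 2p⁴ costs repulsion energy, so O ionizes more easily than half-filled N (2p³).
Tabulated first ionization energy (kJ/mol): N 1402, O 1314, S 1000, Ge 762, Te 869.
So from highest to lowest: N > O > S > Te > Ge.

N, O, S, Te, Ge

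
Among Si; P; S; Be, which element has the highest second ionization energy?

S

The second ionization energy removes an electron from the +1 ion. For each element: Si⁺ still has 3 valence electrons; P⁺ still has 4 valence electrons; S⁺ still has 5 valence electrons; Be⁺ still has 1 valence electron.
All are still removing valence electrons, so compare the +1 ions as you would atoms: IE_2 generally rises across a period (higher Z_eff) and falls down a group (larger shell), subject to the usual subshell exceptions.
Valence configurations: Si⁺ [Ne]3s²3p¹, P⁺ [Ne]3s²3p², S⁺ [Ne]3s²3p³, Be⁺ [He]2s¹.
The numbers (kJ/mol): Si 1577, P 1907, S 2252, Be 1757.
Hence IE_2: Si < Be < P < S.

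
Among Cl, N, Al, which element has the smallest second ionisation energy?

Al

IE_2 is the cost of taking one more electron from the +1 cation: Cl⁺ still has 6 valence electrons; N⁺ still has 4 valence electrons; Al⁺ still has 2 valence electrons.
All are still removing valence electrons, so compare the +1 ions as you would atoms: IE_2 generally rises across a period (higher Z_eff) and falls down a group (larger shell), subject to the usual subshell exceptions.
Valence configurations: Cl⁺ [Ne]3s²3p⁴, N⁺ [He]2s²2p², Al⁺ [Ne]3s².
Tabulated IE_2 (kJ/mol): Cl 2298, N 2856, Al 1817.
Overall IE_2 order: Al < Cl < N.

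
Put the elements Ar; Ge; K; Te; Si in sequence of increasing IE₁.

K < Ge < Si < Te < Ar

Si is in period 3, group 14; Ar is in period 3, group 18; K is in period 4, group 1; Ge is in period 4, group 14; Te is in period 5, group 16.
Across a period the outer electron is held more tightly (higher IE₁); down a group it sits in a higher shell, more shielded, and comes off more easily.
Here both period and group differ, so the two effects have to be weighed against each other.
Ge > K: Ge lies to the right of K in period 4, so the across-period effect alone puts Ge higher.
Si > Ge: Si sits above Ge in group 14, so the down-group effect alone puts Si higher.
Te > Si: period and group pull opposite ways; the across-period shift dominates (869 vs 786 kJ/mol).
Ar > Te: relative to Te, both the across-period and down-group shifts push Ar's first ionization energy up.
Tabulated first ionization energy (kJ/mol): Si 786, Ar 1521, K 419, Ge 762, Te 869.
So from lowest to highest: K < Ge < Si < Te < Ar.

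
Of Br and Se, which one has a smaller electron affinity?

Se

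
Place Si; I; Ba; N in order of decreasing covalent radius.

Ba, I, Si, N

N is in period 2, group 15; Si is in period 3, group 14; I is in period 5, group 17; Ba is in period 6, group 2.
Radius decreases left→right (rising Z_eff, same n) and increases top→bottom (higher n).
These span different periods and groups, so the two trends combine.
Si > N: relative to N, both the across-period and down-group shifts push Si's atomic radius up.
I > Si: the two effects oppose for this pair; the down-group effect wins (133 vs 116 pm).
Ba > I: both effects reinforce here, so Ba is clearly the larger of the two.
Tabulated atomic radius (pm): N 71, Si 116, I 133, Ba 196.
So from largest to smallest: Ba > I > Si > N.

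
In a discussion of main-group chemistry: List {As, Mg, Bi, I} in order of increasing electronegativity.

Mg < Bi < As < I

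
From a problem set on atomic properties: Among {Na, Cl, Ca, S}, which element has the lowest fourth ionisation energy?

S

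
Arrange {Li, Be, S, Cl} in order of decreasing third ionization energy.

After 2 electrons have been removed, what remains? Li²⁺ is already 1 electron into the core; Be²⁺ is the bare [He] core; S²⁺ still has 4 valence electrons; Cl²⁺ still has 5 valence electrons.
Pulling an electron out of a noble-gas core costs far more than removing a remaining valence electron, so Li and Be sit at the high end of IE_3.
Valence configurations: S²⁺ [Ne]3s²3p², Cl²⁺ [Ne]3s²3p³.
Approximate IE_3 values (kJ/mol): Li 11815, Be 14849, S 3357, Cl 3822.
Putting it together, IE_3: S < Cl < Li < Be.

Be > Li > Cl > S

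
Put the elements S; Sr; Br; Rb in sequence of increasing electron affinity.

Sr, Rb, S, Br

S is in period 3, group 16; Br is in period 4, group 17; Rb is in period 5, group 1; Sr is in period 5, group 2.
Electron affinity generally becomes more exothermic across a period toward the halogens and less exothermic down a group.
Neither a single period nor a single group — weigh both effects.
Rb > Sr: this pair runs against the simple trend — see the exception note.
S > Rb: relative to Rb, both the across-period and down-group shifts push S's electron affinity up.
Br > S: period and group pull opposite ways; the across-period shift dominates (325 vs 200 kJ/mol).
Note the exception: Rb has a higher electron affinity than Sr, contrary to the simple trend — adding an electron to Sr (ns²) has to open a new, higher-energy np subshell, which is unfavourable.
Tabulated electron affinity (kJ/mol): S 200, Br 325, Rb 47, Sr 5.
So from lowest to highest: Sr < Rb < S < Br.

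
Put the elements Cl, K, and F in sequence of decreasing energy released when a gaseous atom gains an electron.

Cl > F > K

Atoms with high Z_eff and room in the valence shell (especially the halogens) have the most exothermic electron affinities.
Neither a single period nor a single group — weigh both effects.
F > K: both effects reinforce here, so F is clearly the higher of the two.
Cl > F: this pair runs against the simple trend — see the exception note.
Note the exception: Cl has a higher electron affinity than F, contrary to the simple trend — F's small 2p subshell makes the incoming electron feel strong e⁻–e⁻ repulsion, so Cl actually releases more energy on gaining an electron.
Approximate values (kJ/mol): F 328, Cl 349, K 48.
So from highest to lowest: Cl > F > K.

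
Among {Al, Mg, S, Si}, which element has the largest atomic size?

Mg is in period 3, group 2; Al is in period 3, group 13; Si is in period 3, group 14; S is in period 3, group 16.
Moving right in a period, electrons are added to the same shell under a stronger nuclear pull, so atoms get smaller; moving down, a new shell is opened and atoms get larger.
All lie in period 3, so atomic radius increases right to left.
The largest atomic size among these belongs to Mg.

Mg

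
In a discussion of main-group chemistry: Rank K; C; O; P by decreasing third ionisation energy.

O > C > K > P

After 2 electrons have been removed, what remains? K²⁺ is already 1 electron into the core; C²⁺ still has 2 valence electrons; O²⁺ still has 4 valence electrons; P²⁺ still has 3 valence electrons.
Usually core removal costs more than valence removal, but here the competition is close: a tightly held n=2 valence electron can cost more to remove than an n=3 core electron, so the actual values have to decide it.
Valence configurations: C²⁺ [He]2s², O²⁺ [He]2s²2p², P²⁺ [Ne]3s²3p¹.
The numbers (kJ/mol): K 4420, C 4620, O 5300, P 2914.
So the third ionization energies run P < K < C < O.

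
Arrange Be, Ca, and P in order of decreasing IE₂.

The second ionization energy removes an electron from the +1 ion. For each element: Be⁺ still has 1 valence electron; Ca⁺ still has 1 valence electron; P⁺ still has 4 valence electrons.
All are still removing valence electrons, so compare the +1 ions as you would atoms: IE_2 generally rises across a period (higher Z_eff) and falls down a group (larger shell), subject to the usual subshell exceptions.
Valence configurations: Be⁺ [He]2s¹, Ca⁺ [Ar]4s¹, P⁺ [Ne]3s²3p².
The numbers (kJ/mol): Be 1757, Ca 1145, P 1907.
Hence IE_2: Ca < Be < P.

P > Be > Ca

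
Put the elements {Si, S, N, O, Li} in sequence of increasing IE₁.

Li is in period 2, group 1; N is in period 2, group 15; O is in period 2, group 16; Si is in period 3, group 14; S is in period 3, group 16.
Removing the outermost electron gets harder across a period and easier down a group.
Neither a single period nor a single group — weigh both effects.
Si > Li: the two effects oppose for this pair; the across-period effect wins (786 vs 520 kJ/mol).
S > Si: S lies to the right of Si in period 3, so the across-period effect alone puts S higher.
O > S: O sits above S in group 16, so the down-group effect alone puts O higher.
N > O: this pair runs against the simple trend — see the exception note.
Note the exception: N has a higher first ionization energy than O, contrary to the simple trend — pairing an electron in O's 2p⁴ costs repulsion energy, so O ionizes more easily than half-filled N (2p³).
Approximate values (kJ/mol): Li 520, N 1402, O 1314, Si 786, S 1000.
So from lowest to highest: Li < Si < S < O < N.

Li, Si, S, O, N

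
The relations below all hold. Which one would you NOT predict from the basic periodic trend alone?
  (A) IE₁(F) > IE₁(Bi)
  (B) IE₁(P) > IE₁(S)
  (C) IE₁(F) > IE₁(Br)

The general trend: IE₁ increases across a period and decreases down a group.
(A) F (period 2, group 17) vs Bi (period 6, group 15): the stated order agrees with the simple trend.
(B) P (period 3, group 15) vs S (period 3, group 16): the stated order contradicts the simple trend.
(C) F (period 2, group 17) vs Br (period 4, group 17): the stated order agrees with the simple trend.
The exception is (B): S (3p⁴) ionizes more easily than half-filled P (3p³) because the paired 3p electron in S is pushed out by e⁻–e⁻ repulsion.

(B)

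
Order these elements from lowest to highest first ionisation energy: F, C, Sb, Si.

C is in period 2, group 14; F is in period 2, group 17; Si is in period 3, group 14; Sb is in period 5, group 15.
Removing the outermost electron gets harder across a period and easier down a group.
These span different periods and groups, so the two trends combine.
Sb > Si: period and group pull opposite ways; the across-period shift dominates (831 vs 786 kJ/mol).
C > Sb: the two effects oppose for this pair; the down-group effect wins (1086 vs 831 kJ/mol).
F > C: F lies to the right of C in period 2, so the across-period effect alone puts F higher.
For reference (kJ/mol): C 1086, F 1681, Si 786, Sb 831.
So from lowest to highest: Si < Sb < C < F.

Si < Sb < C < F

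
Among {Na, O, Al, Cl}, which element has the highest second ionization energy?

IE_2 is the cost of taking one more electron from the +1 cation: Na⁺ is the bare [Ne] core; O⁺ still has 5 valence electrons; Al⁺ still has 2 valence electrons; Cl⁺ still has 6 valence electrons.
Core electrons are held far more tightly than valence electrons, so Na tops the IE_2 order.
Valence configurations: O⁺ [He]2s²2p³, Al⁺ [Ne]3s², Cl⁺ [Ne]3s²3p⁴.
The numbers (kJ/mol): Na 4562, O 3388, Al 1817, Cl 2298.
Overall IE_2 order: Al < Cl < O < Na.

Na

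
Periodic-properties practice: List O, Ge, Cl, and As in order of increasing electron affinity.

O is in period 2, group 16; Cl is in period 3, group 17; Ge is in period 4, group 14; As is in period 4, group 15.
Electron affinity generally becomes more exothermic across a period toward the halogens and less exothermic down a group.
Here both period and group differ, so the two effects have to be weighed against each other.
Ge > As: this pair runs against the simple trend — see the exception note.
O > Ge: relative to Ge, both the across-period and down-group shifts push O's electron affinity up.
Cl > O: period and group pull opposite ways; the across-period shift dominates (349 vs 141 kJ/mol).
Note the exception: Ge has a higher electron affinity than As, contrary to the simple trend — adding an electron to As's half-filled 4p³ is unfavourable, so Ge (4p²) has the more exothermic EA.
Tabulated electron affinity (kJ/mol): O 141, Cl 349, Ge 119, As 78.
So from lowest to highest: As < Ge < O < Cl.

As < Ge < O < Cl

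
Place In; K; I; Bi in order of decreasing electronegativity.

K is in period 4, group 1; In is in period 5, group 13; I is in period 5, group 17; Bi is in period 6, group 15.
EN rises left→right (higher Z_eff, smaller atoms) and falls top→bottom (larger, more shielded atoms).
Here both period and group differ, so the two effects have to be weighed against each other.
In > K: period and group pull opposite ways; the across-period shift dominates (1.78 vs 0.82).
Bi > In: the two effects oppose for this pair; the across-period effect wins (2.02 vs 1.78).
I > Bi: both effects reinforce here, so I is clearly the higher of the two.
Approximate values (Pauling): K 0.82, In 1.78, I 2.66, Bi 2.02.
So from highest to lowest: I > Bi > In > K.

I > Bi > In > K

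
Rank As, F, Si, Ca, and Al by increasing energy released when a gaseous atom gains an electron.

Ca < Al < As < Si < F

F is in period 2, group 17; Al is in period 3, group 13; Si is in period 3, group 14; Ca is in period 4, group 2; As is in period 4, group 15.
Adding an electron releases more energy for atoms nearer the top right (short of the noble gases).
These span different periods and groups, so the two trends combine.
Al > Ca: both effects reinforce here, so Al is clearly the higher of the two.
As > Al: the two effects oppose for this pair; the across-period effect wins (78 vs 42 kJ/mol).
Si > As: period and group pull opposite ways; the down-group shift dominates (134 vs 78 kJ/mol).
F > Si: relative to Si, both the across-period and down-group shifts push F's electron affinity up.
For reference (kJ/mol): F 328, Al 42, Si 134, Ca 2, As 78.
So from lowest to highest: Ca < Al < As < Si < F.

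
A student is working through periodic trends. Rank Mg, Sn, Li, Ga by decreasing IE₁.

Li is in period 2, group 1; Mg is in period 3, group 2; Ga is in period 4, group 13; Sn is in period 5, group 14.
First ionization energy rises across a period (greater Z_eff holds electrons more tightly) and falls down a group (valence electrons are farther from the nucleus).
These sit on a diagonal, where the across-period and down-group effects partly cancel.
Ga > Li: the two effects oppose for this pair; the across-period effect wins (579 vs 520 kJ/mol).
Sn > Ga: period and group pull opposite ways; the across-period shift dominates (709 vs 579 kJ/mol).
Mg > Sn: period and group pull opposite ways; the down-group shift dominates (738 vs 709 kJ/mol).
Approximate values (kJ/mol): Li 520, Mg 738, Ga 579, Sn 709.
So from highest to lowest: Mg > Sn > Ga > Li.

Mg, Sn, Ga, Li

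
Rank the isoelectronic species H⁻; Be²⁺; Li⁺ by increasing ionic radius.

All of these have 2 electrons, so size is governed by nuclear charge alone: the more protons, the stronger the pull on the same electron cloud, and the smaller the ion.
Nuclear charges: Be²⁺ (Z=4), Li⁺ (Z=3), H⁻ (Z=1).
Smallest to largest: Be²⁺ < Li⁺ < H⁻.

Be²⁺ < Li⁺ < H⁻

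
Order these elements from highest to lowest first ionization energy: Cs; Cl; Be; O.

First ionization energy rises across a period (greater Z_eff holds electrons more tightly) and falls down a group (valence electrons are farther from the nucleus).
Neither a single period nor a single group — weigh both effects.
Be > Cs: both effects reinforce here, so Be is clearly the higher of the two.
Cl > Be: the two effects oppose for this pair; the across-period effect wins (1251 vs 900 kJ/mol).
O > Cl: the two effects oppose for this pair; the down-group effect wins (1314 vs 1251 kJ/mol).
Approximate values (kJ/mol): Be 900, O 1314, Cl 1251, Cs 376.
So from highest to lowest: O > Cl > Be > Cs.

O, Cl, Be, Cs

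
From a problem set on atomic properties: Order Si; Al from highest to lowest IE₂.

Al > Si

After 1 electron has been removed, what remains? Si⁺ still has 3 valence electrons; Al⁺ still has 2 valence electrons.
All are still removing valence electrons, so compare the +1 ions as you would atoms: IE_2 generally rises across a period (higher Z_eff) and falls down a group (larger shell), subject to the usual subshell exceptions.
Valence configurations: Si⁺ [Ne]3s²3p¹, Al⁺ [Ne]3s².
Si⁺ loses a lone 3p electron whereas Al⁺ must break into a filled 3s² pair, so IE_2(Al) > IE_2(Si) even though Si has the higher nuclear charge.
Tabulated IE_2 (kJ/mol): Si 1577, Al 1817.
Putting it together, IE_2: Si < Al.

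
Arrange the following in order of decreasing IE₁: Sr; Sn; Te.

Te, Sn, Sr

Across a period the outer electron is held more tightly (higher IE₁); down a group it sits in a higher shell, more shielded, and comes off more easily.
All lie in period 5, so first ionization energy increases left to right.
So from highest to lowest: Te > Sn > Sr.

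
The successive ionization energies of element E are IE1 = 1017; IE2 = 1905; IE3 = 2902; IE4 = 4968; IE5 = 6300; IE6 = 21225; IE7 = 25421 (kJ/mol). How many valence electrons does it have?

Look for the largest jump between consecutive ionization energies: IE6/IE5 ≈ 3.4, far larger than any earlier ratio.
That jump marks the point where a core electron is being removed. So the atom has 5 valence electrons.

5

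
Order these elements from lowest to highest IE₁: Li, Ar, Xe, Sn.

Li < Sn < Xe < Ar

Li is in period 2, group 1; Ar is in period 3, group 18; Sn is in period 5, group 14; Xe is in period 5, group 18.
First ionization energy rises across a period (greater Z_eff holds electrons more tightly) and falls down a group (valence electrons are farther from the nucleus).
Neither a single period nor a single group — weigh both effects.
Sn > Li: period and group pull opposite ways; the across-period shift dominates (709 vs 520 kJ/mol).
Xe > Sn: Xe lies to the right of Sn in period 5, so the across-period effect alone puts Xe higher.
Ar > Xe: they share group 18; the group trend gives Ar the larger value.
For reference (kJ/mol): Li 520, Ar 1521, Sn 709, Xe 1170.
So from lowest to highest: Li < Sn < Xe < Ar.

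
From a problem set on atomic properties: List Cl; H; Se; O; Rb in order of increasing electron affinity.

H is in period 1, group 1; O is in period 2, group 16; Cl is in period 3, group 17; Se is in period 4, group 16; Rb is in period 5, group 1.
EA tends to increase across a period and decrease down a group, though the pattern is less regular than for IE or radius.
These span different periods and groups, so the two trends combine.
H > Rb: they share group 1; the group trend gives H the larger value.
O > H: period and group pull opposite ways; the across-period shift dominates (141 vs 73 kJ/mol).
Se > O: this pair runs against the simple trend — see the exception note.
Cl > Se: relative to Se, both the across-period and down-group shifts push Cl's electron affinity up.
Note the exception: Se has a higher electron affinity than O, contrary to the simple trend — O's compact 2p subshell gives strong electron–electron repulsion on the added electron.
Approximate values (kJ/mol): H 73, O 141, Cl 349, Se 195, Rb 47.
So from lowest to highest: Rb < H < O < Se < Cl.

Rb, H, O, Se, Cl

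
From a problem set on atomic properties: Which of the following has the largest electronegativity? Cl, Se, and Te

Cl

Smaller atoms with higher effective nuclear charge are more electronegative.
Neither a single period nor a single group — weigh both effects.
Se > Te: they share group 16; the group trend gives Se the larger value.
Cl > Se: relative to Se, both the across-period and down-group shifts push Cl's electronegativity up.
For reference (Pauling): Cl 3.16, Se 2.55, Te 2.10.
The largest electronegativity among these belongs to Cl.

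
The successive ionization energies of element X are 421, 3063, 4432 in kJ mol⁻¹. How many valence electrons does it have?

Look for the largest jump between consecutive ionization energies: IE2/IE1 ≈ 7.3, far larger than any earlier ratio.
That jump marks the point where a core electron is being removed. So the atom has 1 valence electron.

1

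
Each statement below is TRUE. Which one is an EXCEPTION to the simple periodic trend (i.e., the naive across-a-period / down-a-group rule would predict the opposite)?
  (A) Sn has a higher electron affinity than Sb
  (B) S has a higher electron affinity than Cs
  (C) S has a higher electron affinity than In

(A)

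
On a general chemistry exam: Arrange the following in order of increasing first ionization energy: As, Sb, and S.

Sb < As < S

S is in period 3, group 16; As is in period 4, group 15; Sb is in period 5, group 15.
Removing the outermost electron gets harder across a period and easier down a group.
Neither a single period nor a single group — weigh both effects.
As > Sb: As sits above Sb in group 15, so the down-group effect alone puts As higher.
S > As: both effects reinforce here, so S is clearly the higher of the two.
For reference (kJ/mol): S 1000, As 947, Sb 831.
So from lowest to highest: Sb < As < S.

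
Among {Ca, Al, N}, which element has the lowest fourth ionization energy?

Ca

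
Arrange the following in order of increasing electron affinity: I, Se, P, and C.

P < C < Se < I

C is in period 2, group 14; P is in period 3, group 15; Se is in period 4, group 16; I is in period 5, group 17.
Electron affinity generally becomes more exothermic across a period toward the halogens and less exothermic down a group.
These sit on a diagonal, where the across-period and down-group effects partly cancel.
C > P: period and group pull opposite ways; the down-group shift dominates (122 vs 72 kJ/mol).
Se > C: the two effects oppose for this pair; the across-period effect wins (195 vs 122 kJ/mol).
I > Se: period and group pull opposite ways; the across-period shift dominates (295 vs 195 kJ/mol).
Tabulated electron affinity (kJ/mol): C 122, P 72, Se 195, I 295.
So from lowest to highest: P < C < Se < I.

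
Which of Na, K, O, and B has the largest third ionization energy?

Consider each +2 ion: Na²⁺ is already 1 electron into the core; K²⁺ is already 1 electron into the core; O²⁺ still has 4 valence electrons; B²⁺ still has 1 valence electron.
Usually core removal costs more than valence removal, but here the competition is close: a tightly held n=2 valence electron can cost more to remove than an n=3 core electron, so the actual values have to decide it.
Valence configurations: O²⁺ [He]2s²2p², B²⁺ [He]2s¹.
Tabulated IE_3 (kJ/mol): Na 6910, K 4420, O 5300, B 3660.
Putting it together, IE_3: B < K < O < Na.

Na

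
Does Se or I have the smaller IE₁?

Se

Se is in period 4, group 16; I is in period 5, group 17.
Removing the outermost electron gets harder across a period and easier down a group.
A diagonal step moves right (one effect) and down (the opposite effect) at once.
I > Se: the two effects oppose for this pair; the across-period effect wins (1008 vs 941 kJ/mol).
For reference (kJ/mol): Se 941, I 1008.
So Se has the smaller IE₁ (Se < I).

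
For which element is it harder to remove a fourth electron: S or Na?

The fourth ionization energy removes an electron from the +3 ion. For each element: S³⁺ still has 3 valence electrons; Na³⁺ is already 2 electrons into the core.
Pulling an electron out of a noble-gas core costs far more than removing a remaining valence electron, so Na sits at the high end of IE_4.
Approximate IE_4 values (kJ/mol): S 4556, Na 9543.
Overall IE_4 order: S < Na.

Na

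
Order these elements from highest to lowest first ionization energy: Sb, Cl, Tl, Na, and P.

Na is in period 3, group 1; P is in period 3, group 15; Cl is in period 3, group 17; Sb is in period 5, group 15; Tl is in period 6, group 13.
Removing the outermost electron gets harder across a period and easier down a group.
These span different periods and groups, so the two trends combine.
Tl > Na: period and group pull opposite ways; the across-period shift dominates (589 vs 496 kJ/mol).
Sb > Tl: both effects reinforce here, so Sb is clearly the higher of the two.
P > Sb: they share group 15; the group trend gives P the larger value.
Cl > P: Cl lies to the right of P in period 3, so the across-period effect alone puts Cl higher.
Approximate values (kJ/mol): Na 496, P 1012, Cl 1251, Sb 831, Tl 589.
So from highest to lowest: Cl > P > Sb > Tl > Na.

Cl > P > Sb > Tl > Na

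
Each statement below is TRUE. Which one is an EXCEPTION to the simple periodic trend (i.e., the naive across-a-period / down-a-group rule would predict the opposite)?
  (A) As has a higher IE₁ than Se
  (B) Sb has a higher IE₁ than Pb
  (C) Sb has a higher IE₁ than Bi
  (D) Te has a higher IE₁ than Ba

(A)

The general trend: IE₁ increases across a period and decreases down a group.
(A) As (period 4, group 15) vs Se (period 4, group 16): the stated order contradicts the simple trend.
(B) Sb (period 5, group 15) vs Pb (period 6, group 14): the stated order agrees with the simple trend.
(C) Sb (period 5, group 15) vs Bi (period 6, group 15): the stated order agrees with the simple trend.
(D) Te (period 5, group 16) vs Ba (period 6, group 2): the stated order agrees with the simple trend.
The exception is (A): Se (4p⁴) ionizes more easily than half-filled As (4p³).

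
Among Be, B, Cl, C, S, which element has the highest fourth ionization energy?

B

IE_4 is the cost of taking one more electron from the +3 cation: Be³⁺ is already 1 electron into the core; B³⁺ is the bare [He] core; Cl³⁺ still has 4 valence electrons; C³⁺ still has 1 valence electron; S³⁺ still has 3 valence electrons.
Breaking into a closed-shell core is much more expensive than removing a leftover valence electron — Be and B have the largest IE_4 here.
Valence configurations: Cl³⁺ [Ne]3s²3p², C³⁺ [He]2s¹, S³⁺ [Ne]3s²3p¹.
Tabulated IE_4 (kJ/mol): Be 21007, B 25026, Cl 5159, C 6223, S 4556.
Overall IE_4 order: S < Cl < C < Be < B.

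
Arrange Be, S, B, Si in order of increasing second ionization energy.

The second ionization energy removes an electron from the +1 ion. For each element: Be⁺ still has 1 valence electron; S⁺ still has 5 valence electrons; B⁺ still has 2 valence electrons; Si⁺ still has 3 valence electrons.
All are still removing valence electrons, so compare the +1 ions as you would atoms: IE_2 generally rises across a period (higher Z_eff) and falls down a group (larger shell), subject to the usual subshell exceptions.
Valence configurations: Be⁺ [He]2s¹, S⁺ [Ne]3s²3p³, B⁺ [He]2s², Si⁺ [Ne]3s²3p¹.
Approximate IE_2 values (kJ/mol): Be 1757, S 2252, B 2427, Si 1577.
Hence IE_2: Si < Be < S < B.

Si < Be < S < B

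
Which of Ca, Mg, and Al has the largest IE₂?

Al

After 1 electron has been removed, what remains? Ca⁺ still has 1 valence electron; Mg⁺ still has 1 valence electron; Al⁺ still has 2 valence electrons.
All are still removing valence electrons, so compare the +1 ions as you would atoms: IE_2 generally rises across a period (higher Z_eff) and falls down a group (larger shell), subject to the usual subshell exceptions.
Valence configurations: Ca⁺ [Ar]4s¹, Mg⁺ [Ne]3s¹, Al⁺ [Ne]3s².
Approximate IE_2 values (kJ/mol): Ca 1145, Mg 1451, Al 1817.
Putting it together, IE_2: Ca < Mg < Al.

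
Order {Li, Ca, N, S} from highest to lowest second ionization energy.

Li, N, S, Ca

The second ionization energy removes an electron from the +1 ion. For each element: Li⁺ is the bare [He] core; Ca⁺ still has 1 valence electron; N⁺ still has 4 valence electrons; S⁺ still has 5 valence electrons.
Pulling an electron out of a noble-gas core costs far more than removing a remaining valence electron, so Li sits at the high end of IE_2.
Valence configurations: Ca⁺ [Ar]4s¹, N⁺ [He]2s²2p², S⁺ [Ne]3s²3p³.
The numbers (kJ/mol): Li 7298, Ca 1145, N 2856, S 2252.
Hence IE_2: Ca < S < N < Li.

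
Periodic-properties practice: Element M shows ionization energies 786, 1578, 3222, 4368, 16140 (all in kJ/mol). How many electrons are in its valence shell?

Look for the largest jump between consecutive ionization energies: IE5/IE4 ≈ 3.7, far larger than any earlier ratio.
That jump marks the point where a core electron is being removed. So the atom has 4 valence electrons.

4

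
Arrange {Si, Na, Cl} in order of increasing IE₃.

Si, Cl, Na

IE_3 is the cost of taking one more electron from the +2 cation: Si²⁺ still has 2 valence electrons; Na²⁺ is already 1 electron into the core; Cl²⁺ still has 5 valence electrons.
Core electrons are held far more tightly than valence electrons, so Na tops the IE_3 order.
Valence configurations: Si²⁺ [Ne]3s², Cl²⁺ [Ne]3s²3p³.
The numbers (kJ/mol): Si 3232, Na 6910, Cl 3822.
So the third ionization energies run Si < Cl < Na.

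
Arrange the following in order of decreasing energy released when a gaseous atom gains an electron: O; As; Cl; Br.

Cl, Br, O, As

O is in period 2, group 16; Cl is in period 3, group 17; As is in period 4, group 15; Br is in period 4, group 17.
Adding an electron releases more energy for atoms nearer the top right (short of the noble gases).
Neither a single period nor a single group — weigh both effects.
O > As: both effects reinforce here, so O is clearly the higher of the two.
Br > O: period and group pull opposite ways; the across-period shift dominates (325 vs 141 kJ/mol).
Cl > Br: they share group 17; the group trend gives Cl the larger value.
For reference (kJ/mol): O 141, Cl 349, As 78, Br 325.
So from highest to lowest: Cl > Br > O > As.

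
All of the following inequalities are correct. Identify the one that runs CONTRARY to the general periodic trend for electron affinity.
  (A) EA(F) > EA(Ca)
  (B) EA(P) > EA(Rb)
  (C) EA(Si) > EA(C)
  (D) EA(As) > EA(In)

The general trend: electron affinity increases across a period and decreases down a group.
(A) F (period 2, group 17) vs Ca (period 4, group 2): the stated order agrees with the simple trend.
(B) P (period 3, group 15) vs Rb (period 5, group 1): the stated order agrees with the simple trend.
(C) Si (period 3, group 14) vs C (period 2, group 14): the stated order contradicts the simple trend.
(D) As (period 4, group 15) vs In (period 5, group 13): the stated order agrees with the simple trend.
The exception is (C): Si's larger, more diffuse 3p orbitals accept an added electron slightly more readily than C's compact 2p.

(C)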